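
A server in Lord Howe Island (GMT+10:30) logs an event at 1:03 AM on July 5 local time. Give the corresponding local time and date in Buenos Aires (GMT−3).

11:33 AM on Jul 4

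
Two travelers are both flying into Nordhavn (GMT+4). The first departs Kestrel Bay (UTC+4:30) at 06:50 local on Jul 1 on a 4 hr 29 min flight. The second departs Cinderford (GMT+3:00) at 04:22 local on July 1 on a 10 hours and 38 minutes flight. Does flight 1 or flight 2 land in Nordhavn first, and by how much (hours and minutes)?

Flight 1 in UTC: 06:50 − 4:30 = 02:20 on Jul 1.
+4 hours 29 minutes → arrive 06:49 UTC on Jul 1.
Flight 2 in UTC: 04:22 − 3:00 = 01:22 on Jul 1.
+10 hours and 38 minutes → arrive 12:00 UTC on Jul 1.
Flight 1 lands earlier by 5 hours 11 minutes.

the first, by 5 hours 11 minutes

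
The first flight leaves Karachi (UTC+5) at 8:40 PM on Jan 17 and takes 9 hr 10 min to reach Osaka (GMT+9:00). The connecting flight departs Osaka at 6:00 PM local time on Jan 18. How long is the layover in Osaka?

Convert departure to UTC: 8:40 PM − 5:00 = 3:40 PM UTC on Jan 17.
Add 9 hours 10 minutes flight time → 12:50 AM UTC (Jan 18).
Osaka is UTC+9:00, so local arrival = 12:50 AM + 9:00 = 9:50 AM on Jan 18.
Layover = 6:00 PM − 9:50 AM = 8 hours 10 minutes.

8 hours 10 minutes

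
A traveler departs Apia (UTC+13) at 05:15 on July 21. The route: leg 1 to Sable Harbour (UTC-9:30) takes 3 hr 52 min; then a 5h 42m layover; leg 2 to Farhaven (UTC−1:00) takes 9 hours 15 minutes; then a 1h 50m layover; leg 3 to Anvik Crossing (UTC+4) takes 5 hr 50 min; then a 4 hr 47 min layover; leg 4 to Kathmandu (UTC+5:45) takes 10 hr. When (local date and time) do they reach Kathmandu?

Convert departure to UTC: 05:15 − 13:00 = 16:15 UTC on Jul 20.
Add 3 hours and 52 minutes leg 1 → 20:07 UTC.
Add 5 hours 42 minutes layover in Sable Harbour → 01:49 UTC (Jul 21).
Add 9 hours and 15 minutes leg 2 → 11:04 UTC.
Add 1 hour and 50 minutes layover in Farhaven → 12:54 UTC.
Add 5 hours and 50 minutes leg 3 → 18:44 UTC.
Add 4 hours and 47 minutes layover in Anvik Crossing → 23:31 UTC.
Add 10 hours leg 4 → 09:31 UTC (Jul 22).
Kathmandu is UTC+5:45, so local arrival = 09:31 + 5:45 = 15:16 on Jul 22.

15:16 on Jul 22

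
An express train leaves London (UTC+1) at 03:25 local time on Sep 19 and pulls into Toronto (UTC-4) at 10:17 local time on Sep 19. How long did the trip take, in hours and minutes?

11 hours 52 minutes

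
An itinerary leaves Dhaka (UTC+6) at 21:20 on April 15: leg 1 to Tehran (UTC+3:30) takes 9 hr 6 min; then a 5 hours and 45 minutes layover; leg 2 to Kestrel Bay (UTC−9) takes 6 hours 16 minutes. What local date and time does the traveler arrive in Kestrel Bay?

03:27 on April 16

Convert departure to UTC: 21:20 − 6:00 = 15:20 UTC on Apr 15.
Add 9 hours 6 minutes leg 1 → 00:26 UTC (Apr 16).
Add 5 hours and 45 minutes layover in Tehran → 06:11 UTC.
Add 6 hours 16 minutes leg 2 → 12:27 UTC.
Kestrel Bay is UTC−9:00, so local arrival = 12:27 − 9:00 = 03:27 on Apr 16.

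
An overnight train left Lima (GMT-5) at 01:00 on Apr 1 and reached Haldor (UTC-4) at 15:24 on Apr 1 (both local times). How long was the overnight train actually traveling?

Departure in UTC: 01:00 + 5:00 = 06:00 on Apr 1.
Arrival in UTC: 15:24 + 4:00 = 19:24 on Apr 1.
Elapsed = 19:24 − 06:00 = 13 hours 24 minutes.

13 hours 24 minutes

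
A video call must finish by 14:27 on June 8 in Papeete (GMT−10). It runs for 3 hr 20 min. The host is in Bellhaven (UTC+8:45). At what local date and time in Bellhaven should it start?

05:52 on June 9

Target end time in UTC: 14:27 + 10:00 = 00:27 on Jun 9.
Subtract 3 hours 20 minutes → start 21:07 UTC on Jun 8.
Bellhaven is UTC+8:45: 21:07 + 8:45 = 05:52 on Jun 9.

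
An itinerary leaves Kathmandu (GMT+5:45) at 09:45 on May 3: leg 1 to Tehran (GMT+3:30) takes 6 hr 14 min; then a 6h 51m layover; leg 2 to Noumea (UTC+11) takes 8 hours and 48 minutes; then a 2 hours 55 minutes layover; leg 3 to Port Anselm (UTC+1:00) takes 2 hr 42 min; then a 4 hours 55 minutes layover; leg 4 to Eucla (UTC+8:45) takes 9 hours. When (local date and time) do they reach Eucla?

Convert departure to UTC: 09:45 − 5:45 = 04:00 UTC on May 3.
Add 6 hours and 14 minutes leg 1 → 10:14 UTC.
Add 6 hours and 51 minutes layover in Tehran → 17:05 UTC.
Add 8 hours 48 minutes leg 2 → 01:53 UTC (May 4).
Add 2 hours and 55 minutes layover in Noumea → 04:48 UTC.
Add 2 hours and 42 minutes leg 3 → 07:30 UTC.
Add 4 hours 55 minutes layover in Port Anselm → 12:25 UTC.
Add 9 hours leg 4 → 21:25 UTC.
Eucla is UTC+8:45, so local arrival = 21:25 + 8:45 = 06:10 on May 5.

06:10 on May 5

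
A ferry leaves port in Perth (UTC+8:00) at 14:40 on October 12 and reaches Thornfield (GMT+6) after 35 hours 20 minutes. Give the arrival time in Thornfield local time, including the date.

Convert departure to UTC: 14:40 − 8:00 = 06:40 UTC on Oct 12.
Add 35 hours and 20 minutes travel time → 18:00 UTC (Oct 13).
Thornfield is UTC+6:00, so local arrival = 18:00 + 6:00 = 00:00 on Oct 14.

00:00 on Oct 14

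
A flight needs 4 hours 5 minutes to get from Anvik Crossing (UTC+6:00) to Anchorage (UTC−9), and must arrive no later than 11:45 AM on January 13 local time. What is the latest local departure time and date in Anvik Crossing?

10:40 PM on Jan 13

Target arrival in UTC: 11:45 AM + 9:00 = 8:45 PM on Jan 13.
Subtract 4 hours and 5 minutes → departure 4:40 PM UTC on Jan 13.
Anvik Crossing is UTC+6:00: 4:40 PM + 6:00 = 10:40 PM on Jan 13.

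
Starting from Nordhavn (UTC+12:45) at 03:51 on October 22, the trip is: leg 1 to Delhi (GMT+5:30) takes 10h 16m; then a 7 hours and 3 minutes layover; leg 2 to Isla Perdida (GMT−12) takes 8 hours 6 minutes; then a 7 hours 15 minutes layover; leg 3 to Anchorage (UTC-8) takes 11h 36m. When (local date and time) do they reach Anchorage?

Convert departure to UTC: 03:51 − 12:45 = 15:06 UTC on Oct 21.
Add 10 hours 16 minutes leg 1 → 01:22 UTC (Oct 22).
Add 7 hours and 3 minutes layover in Delhi → 08:25 UTC.
Add 8 hours and 6 minutes leg 2 → 16:31 UTC.
Add 7 hours 15 minutes layover in Isla Perdida → 23:46 UTC.
Add 11 hours and 36 minutes leg 3 → 11:22 UTC (Oct 23).
Anchorage is UTC−8:00, so local arrival = 11:22 − 8:00 = 03:22 on Oct 23.

03:22 on October 23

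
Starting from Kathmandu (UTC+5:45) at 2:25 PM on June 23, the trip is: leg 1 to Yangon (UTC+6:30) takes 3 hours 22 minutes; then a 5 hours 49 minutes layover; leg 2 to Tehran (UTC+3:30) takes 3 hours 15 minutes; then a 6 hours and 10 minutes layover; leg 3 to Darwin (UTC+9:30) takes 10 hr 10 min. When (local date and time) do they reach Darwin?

10:56 PM on June 24

Convert departure to UTC: 2:25 PM − 5:45 = 8:40 AM UTC on Jun 23.
Add 3 hours and 22 minutes leg 1 → 12:02 PM UTC.
Add 5 hours and 49 minutes layover in Yangon → 5:51 PM UTC.
Add 3 hours and 15 minutes leg 2 → 9:06 PM UTC.
Add 6 hours and 10 minutes layover in Tehran → 3:16 AM UTC (Jun 24).
Add 10 hours 10 minutes leg 3 → 1:26 PM UTC.
Darwin is UTC+9:30, so local arrival = 1:26 PM + 9:30 = 10:56 PM on Jun 24.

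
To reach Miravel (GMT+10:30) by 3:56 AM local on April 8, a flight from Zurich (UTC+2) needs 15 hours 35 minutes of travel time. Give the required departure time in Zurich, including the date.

Target arrival in UTC: 3:56 AM − 10:30 = 5:26 PM on Apr 7.
Subtract 15 hours and 35 minutes → departure 1:51 AM UTC on Apr 7.
Zurich is UTC+2:00: 1:51 AM + 2:00 = 3:51 AM on Apr 7.

3:51 AM on April 7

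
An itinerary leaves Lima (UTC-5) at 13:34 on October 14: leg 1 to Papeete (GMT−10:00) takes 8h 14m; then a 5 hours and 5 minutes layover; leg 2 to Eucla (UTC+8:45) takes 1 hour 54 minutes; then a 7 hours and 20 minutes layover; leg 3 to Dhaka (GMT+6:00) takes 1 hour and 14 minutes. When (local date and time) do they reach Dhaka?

00:21 on October 16

Convert departure to UTC: 13:34 + 5:00 = 18:34 UTC on Oct 14.
Add 8 hours and 14 minutes leg 1 → 02:48 UTC (Oct 15).
Add 5 hours 5 minutes layover in Papeete → 07:53 UTC.
Add 1 hour 54 minutes leg 2 → 09:47 UTC.
Add 7 hours 20 minutes layover in Eucla → 17:07 UTC.
Add 1 hour 14 minutes leg 3 → 18:21 UTC.
Dhaka is UTC+6:00, so local arrival = 18:21 + 6:00 = 00:21 on Oct 16.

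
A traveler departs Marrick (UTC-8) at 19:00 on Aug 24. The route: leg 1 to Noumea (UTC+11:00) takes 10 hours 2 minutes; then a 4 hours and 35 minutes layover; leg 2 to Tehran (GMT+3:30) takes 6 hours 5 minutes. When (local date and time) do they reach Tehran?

03:12 on August 26

Convert departure to UTC: 19:00 + 8:00 = 03:00 UTC on Aug 25.
Add 10 hours 2 minutes leg 1 → 13:02 UTC.
Add 4 hours and 35 minutes layover in Noumea → 17:37 UTC.
Add 6 hours 5 minutes leg 2 → 23:42 UTC.
Tehran is UTC+3:30, so local arrival = 23:42 + 3:30 = 03:12 on Aug 26.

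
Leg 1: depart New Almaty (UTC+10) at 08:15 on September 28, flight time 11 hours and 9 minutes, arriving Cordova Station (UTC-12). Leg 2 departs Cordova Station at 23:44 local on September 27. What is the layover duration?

Convert departure to UTC: 08:15 − 10:00 = 22:15 UTC on Sep 27.
Add 11 hours and 9 minutes flight time → 09:24 UTC (Sep 28).
Cordova Station is UTC−12:00, so local arrival = 09:24 − 12:00 = 21:24 on Sep 27.
Layover = 23:44 − 21:24 = 2 hours 20 minutes.

2 hours 20 minutes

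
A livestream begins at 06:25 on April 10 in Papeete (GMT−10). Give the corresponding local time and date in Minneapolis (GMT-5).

11:25 on April 10

Minneapolis is 5:00 ahead of Papeete.
Shift by the zone difference: 06:25 + 5:00 = 11:25 on Apr 10 in Minneapolis.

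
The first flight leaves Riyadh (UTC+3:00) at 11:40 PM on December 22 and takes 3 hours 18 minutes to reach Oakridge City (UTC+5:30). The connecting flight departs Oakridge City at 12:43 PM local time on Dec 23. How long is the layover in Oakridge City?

7 hours 15 minutes

Convert departure to UTC: 11:40 PM − 3:00 = 8:40 PM UTC on Dec 22.
Add 3 hours 18 minutes flight time → 11:58 PM UTC.
Oakridge City is UTC+5:30, so local arrival = 11:58 PM + 5:30 = 5:28 AM on Dec 23.
Layover = 12:43 PM − 5:28 AM = 7 hours 15 minutes.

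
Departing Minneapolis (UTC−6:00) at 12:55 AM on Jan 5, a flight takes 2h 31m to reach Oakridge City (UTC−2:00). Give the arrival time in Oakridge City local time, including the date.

Oakridge City is 4:00 ahead of Minneapolis.
After 2 hours and 31 minutes it is 3:26 AM in Minneapolis.
Shift by the zone difference: 3:26 AM + 4:00 = 7:26 AM on Jan 5 in Oakridge City.

7:26 AM on January 5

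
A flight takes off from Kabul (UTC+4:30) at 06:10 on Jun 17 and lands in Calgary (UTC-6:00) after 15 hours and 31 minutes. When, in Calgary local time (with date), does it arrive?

11:11 on June 17

Convert departure to UTC: 06:10 − 4:30 = 01:40 UTC on Jun 17.
Add 15 hours and 31 minutes travel time → 17:11 UTC.
Calgary is UTC−6:00, so local arrival = 17:11 − 6:00 = 11:11 on Jun 17.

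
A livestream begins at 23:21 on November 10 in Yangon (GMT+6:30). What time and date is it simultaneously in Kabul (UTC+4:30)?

In UTC: 23:21 − 6:30 = 16:51 on Nov 10.
Kabul is UTC+4:30: 16:51 + 4:30 = 21:21 on Nov 10.

21:21 on November 10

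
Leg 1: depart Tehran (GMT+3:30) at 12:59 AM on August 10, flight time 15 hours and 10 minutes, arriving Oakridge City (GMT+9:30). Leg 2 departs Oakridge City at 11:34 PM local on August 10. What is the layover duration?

Convert departure to UTC: 12:59 AM − 3:30 = 9:29 PM UTC on Aug 9.
Add 15 hours and 10 minutes flight time → 12:39 PM UTC (Aug 10).
Oakridge City is UTC+9:30, so local arrival = 12:39 PM + 9:30 = 10:09 PM on Aug 10.
Layover = 11:34 PM − 10:09 PM = 1 hour 25 minutes.

1 hour 25 minutes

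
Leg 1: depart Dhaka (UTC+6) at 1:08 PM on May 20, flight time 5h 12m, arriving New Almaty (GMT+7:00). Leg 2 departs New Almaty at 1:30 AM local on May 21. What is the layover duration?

6 hours 10 minutes

Convert departure to UTC: 1:08 PM − 6:00 = 7:08 AM UTC on May 20.
Add 5 hours 12 minutes flight time → 12:20 PM UTC.
New Almaty is UTC+7:00, so local arrival = 12:20 PM + 7:00 = 7:20 PM on May 20.
Layover = 1:30 AM − 7:20 PM (+1 day) = 6 hours 10 minutes.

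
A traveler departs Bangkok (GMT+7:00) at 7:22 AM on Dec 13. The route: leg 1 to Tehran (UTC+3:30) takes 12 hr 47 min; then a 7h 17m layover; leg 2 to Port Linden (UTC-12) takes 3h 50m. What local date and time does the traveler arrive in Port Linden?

12:16 PM on December 13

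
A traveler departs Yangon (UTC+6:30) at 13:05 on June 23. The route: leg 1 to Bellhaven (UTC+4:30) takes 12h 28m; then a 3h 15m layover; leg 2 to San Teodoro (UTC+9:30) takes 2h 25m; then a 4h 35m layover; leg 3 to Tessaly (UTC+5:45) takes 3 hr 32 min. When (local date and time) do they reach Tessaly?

14:35 on June 24

Convert departure to UTC: 13:05 − 6:30 = 06:35 UTC on Jun 23.
Add 12 hours and 28 minutes leg 1 → 19:03 UTC.
Add 3 hours and 15 minutes layover in Bellhaven → 22:18 UTC.
Add 2 hours and 25 minutes leg 2 → 00:43 UTC (Jun 24).
Add 4 hours and 35 minutes layover in San Teodoro → 05:18 UTC.
Add 3 hours and 32 minutes leg 3 → 08:50 UTC.
Tessaly is UTC+5:45, so local arrival = 08:50 + 5:45 = 14:35 on Jun 24.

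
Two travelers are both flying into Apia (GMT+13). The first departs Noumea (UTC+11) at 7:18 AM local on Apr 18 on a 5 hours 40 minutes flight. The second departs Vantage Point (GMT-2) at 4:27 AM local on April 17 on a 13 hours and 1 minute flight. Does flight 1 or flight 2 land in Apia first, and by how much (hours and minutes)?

Flight 1 in UTC: 7:18 AM − 11:00 = 8:18 PM on Apr 17.
+5 hours 40 minutes → arrive 1:58 AM UTC on Apr 18.
Flight 2 in UTC: 4:27 AM + 2:00 = 6:27 AM on Apr 17.
+13 hours 1 minute → arrive 7:28 PM UTC on Apr 17.
Flight 2 lands earlier by 6 hours 30 minutes.

the second, by 6 hours 30 minutes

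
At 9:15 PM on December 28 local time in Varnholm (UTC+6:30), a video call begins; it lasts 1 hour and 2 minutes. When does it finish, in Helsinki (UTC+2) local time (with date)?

Convert start to UTC: 9:15 PM − 6:30 = 2:45 PM UTC on Dec 28.
Add 1 hour 2 minutes duration → 3:47 PM UTC.
Helsinki is UTC+2:00, so local end time = 3:47 PM + 2:00 = 5:47 PM on Dec 28.

5:47 PM on December 28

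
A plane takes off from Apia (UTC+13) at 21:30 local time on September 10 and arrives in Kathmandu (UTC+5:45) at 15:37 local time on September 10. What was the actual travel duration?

1 hour 22 minutes

Departure in UTC: 21:30 − 13:00 = 08:30 on Sep 10.
Arrival in UTC: 15:37 − 5:45 = 09:52 on Sep 10.
Elapsed = 09:52 − 08:30 = 1 hour 22 minutes.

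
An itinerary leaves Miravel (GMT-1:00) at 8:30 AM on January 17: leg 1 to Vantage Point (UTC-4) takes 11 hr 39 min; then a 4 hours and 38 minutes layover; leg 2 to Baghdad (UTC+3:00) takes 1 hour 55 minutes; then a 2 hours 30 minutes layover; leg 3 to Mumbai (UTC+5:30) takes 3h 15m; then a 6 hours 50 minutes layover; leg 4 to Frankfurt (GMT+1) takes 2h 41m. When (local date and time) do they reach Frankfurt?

Convert departure to UTC: 8:30 AM + 1:00 = 9:30 AM UTC on Jan 17.
Add 11 hours 39 minutes leg 1 → 9:09 PM UTC.
Add 4 hours 38 minutes layover in Vantage Point → 1:47 AM UTC (Jan 18).
Add 1 hour and 55 minutes leg 2 → 3:42 AM UTC.
Add 2 hours and 30 minutes layover in Baghdad → 6:12 AM UTC.
Add 3 hours 15 minutes leg 3 → 9:27 AM UTC.
Add 6 hours 50 minutes layover in Mumbai → 4:17 PM UTC.
Add 2 hours 41 minutes leg 4 → 6:58 PM UTC.
Frankfurt is UTC+1:00, so local arrival = 6:58 PM + 1:00 = 7:58 PM on Jan 18.

7:58 PM on January 18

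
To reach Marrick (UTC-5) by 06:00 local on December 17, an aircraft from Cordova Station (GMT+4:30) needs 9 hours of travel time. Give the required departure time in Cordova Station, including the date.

06:30 on December 17

Target arrival in UTC: 06:00 + 5:00 = 11:00 on Dec 17.
Subtract 9 hours → departure 02:00 UTC on Dec 17.
Cordova Station is UTC+4:30: 02:00 + 4:30 = 06:30 on Dec 17.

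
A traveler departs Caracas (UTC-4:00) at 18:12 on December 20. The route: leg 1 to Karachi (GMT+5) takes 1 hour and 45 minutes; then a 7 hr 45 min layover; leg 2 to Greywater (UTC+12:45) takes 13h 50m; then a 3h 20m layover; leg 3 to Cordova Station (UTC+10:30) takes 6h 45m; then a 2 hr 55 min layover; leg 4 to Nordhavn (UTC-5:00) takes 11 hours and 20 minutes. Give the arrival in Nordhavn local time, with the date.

16:52 on December 22

Convert departure to UTC: 18:12 + 4:00 = 22:12 UTC on Dec 20.
Add 1 hour 45 minutes leg 1 → 23:57 UTC.
Add 7 hours 45 minutes layover in Karachi → 07:42 UTC (Dec 21).
Add 13 hours 50 minutes leg 2 → 21:32 UTC.
Add 3 hours and 20 minutes layover in Greywater → 00:52 UTC (Dec 22).
Add 6 hours and 45 minutes leg 3 → 07:37 UTC.
Add 2 hours 55 minutes layover in Cordova Station → 10:32 UTC.
Add 11 hours 20 minutes leg 4 → 21:52 UTC.
Nordhavn is UTC−5:00, so local arrival = 21:52 − 5:00 = 16:52 on Dec 22.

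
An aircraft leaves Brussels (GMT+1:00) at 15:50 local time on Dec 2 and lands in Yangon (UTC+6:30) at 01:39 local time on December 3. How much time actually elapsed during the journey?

4 hours 19 minutes

Departure in UTC: 15:50 − 1:00 = 14:50 on Dec 2.
Arrival in UTC: 01:39 − 6:30 = 19:09 on Dec 2.
Elapsed = 19:09 − 14:50 = 4 hours 19 minutes.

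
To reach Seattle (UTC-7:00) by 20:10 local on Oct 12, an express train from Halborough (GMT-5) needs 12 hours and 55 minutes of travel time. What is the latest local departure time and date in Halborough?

Target arrival in UTC: 20:10 + 7:00 = 03:10 on Oct 13.
Subtract 12 hours 55 minutes → departure 14:15 UTC on Oct 12.
Halborough is UTC−5:00: 14:15 − 5:00 = 09:15 on Oct 12.

09:15 on Oct 12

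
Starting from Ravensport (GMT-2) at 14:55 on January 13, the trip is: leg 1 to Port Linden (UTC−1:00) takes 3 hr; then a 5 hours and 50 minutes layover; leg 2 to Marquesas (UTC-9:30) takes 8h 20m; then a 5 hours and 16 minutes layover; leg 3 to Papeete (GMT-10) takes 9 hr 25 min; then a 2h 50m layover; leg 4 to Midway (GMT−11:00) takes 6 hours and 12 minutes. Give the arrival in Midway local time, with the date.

22:48 on January 14

Convert departure to UTC: 14:55 + 2:00 = 16:55 UTC on Jan 13.
Add 3 hours leg 1 → 19:55 UTC.
Add 5 hours and 50 minutes layover in Port Linden → 01:45 UTC (Jan 14).
Add 8 hours and 20 minutes leg 2 → 10:05 UTC.
Add 5 hours and 16 minutes layover in Marquesas → 15:21 UTC.
Add 9 hours 25 minutes leg 3 → 00:46 UTC (Jan 15).
Add 2 hours and 50 minutes layover in Papeete → 03:36 UTC.
Add 6 hours and 12 minutes leg 4 → 09:48 UTC.
Midway is UTC−11:00, so local arrival = 09:48 − 11:00 = 22:48 on Jan 14.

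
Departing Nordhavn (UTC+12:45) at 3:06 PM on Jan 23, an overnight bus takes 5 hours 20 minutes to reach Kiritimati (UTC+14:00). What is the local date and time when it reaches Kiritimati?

Convert departure to UTC: 3:06 PM − 12:45 = 2:21 AM UTC on Jan 23.
Add 5 hours 20 minutes travel time → 7:41 AM UTC.
Kiritimati is UTC+14:00, so local arrival = 7:41 AM + 14:00 = 9:41 PM on Jan 23.

9:41 PM on January 23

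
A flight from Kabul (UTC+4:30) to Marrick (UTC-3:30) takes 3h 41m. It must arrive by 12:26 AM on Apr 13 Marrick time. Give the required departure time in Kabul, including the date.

Target arrival in UTC: 12:26 AM + 3:30 = 3:56 AM on Apr 13.
Subtract 3 hours and 41 minutes → departure 12:15 AM UTC on Apr 13.
Kabul is UTC+4:30: 12:15 AM + 4:30 = 4:45 AM on Apr 13.

4:45 AM on April 13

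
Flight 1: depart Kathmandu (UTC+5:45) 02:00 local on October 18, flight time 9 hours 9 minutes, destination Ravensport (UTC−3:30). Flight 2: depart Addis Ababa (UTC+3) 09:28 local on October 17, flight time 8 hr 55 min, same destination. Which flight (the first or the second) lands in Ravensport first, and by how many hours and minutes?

Flight 1 in UTC: 02:00 − 5:45 = 20:15 on Oct 17.
+9 hours and 9 minutes → arrive 05:24 UTC on Oct 18.
Flight 2 in UTC: 09:28 − 3:00 = 06:28 on Oct 17.
+8 hours 55 minutes → arrive 15:23 UTC on Oct 17.
Flight 2 lands earlier by 14 hours 1 minute.

the second, by 14 hours 1 minute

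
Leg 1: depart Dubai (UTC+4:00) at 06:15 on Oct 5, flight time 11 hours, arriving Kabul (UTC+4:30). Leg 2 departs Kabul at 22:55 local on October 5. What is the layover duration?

5 hours 10 minutes

Convert departure to UTC: 06:15 − 4:00 = 02:15 UTC on Oct 5.
Add 11 hours flight time → 13:15 UTC.
Kabul is UTC+4:30, so local arrival = 13:15 + 4:30 = 17:45 on Oct 5.
Layover = 22:55 − 17:45 = 5 hours 10 minutes.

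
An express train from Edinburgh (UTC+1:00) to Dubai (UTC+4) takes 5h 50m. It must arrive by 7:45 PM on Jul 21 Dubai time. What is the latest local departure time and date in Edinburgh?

10:55 AM on July 21

Target arrival in UTC: 7:45 PM − 4:00 = 3:45 PM on Jul 21.
Subtract 5 hours 50 minutes → departure 9:55 AM UTC on Jul 21.
Edinburgh is UTC+1:00: 9:55 AM + 1:00 = 10:55 AM on Jul 21.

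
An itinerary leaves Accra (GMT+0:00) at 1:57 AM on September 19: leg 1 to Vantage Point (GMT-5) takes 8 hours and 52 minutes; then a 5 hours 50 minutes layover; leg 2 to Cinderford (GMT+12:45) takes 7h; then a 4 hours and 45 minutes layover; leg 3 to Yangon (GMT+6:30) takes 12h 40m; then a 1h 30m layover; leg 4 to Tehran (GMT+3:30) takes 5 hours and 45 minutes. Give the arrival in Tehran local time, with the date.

3:49 AM on September 21

Accra is at UTC+0, so departure is already 1:57 AM UTC on Sep 19.
Add 8 hours 52 minutes leg 1 → 10:49 AM UTC.
Add 5 hours and 50 minutes layover in Vantage Point → 4:39 PM UTC.
Add 7 hours leg 2 → 11:39 PM UTC.
Add 4 hours and 45 minutes layover in Cinderford → 4:24 AM UTC (Sep 20).
Add 12 hours 40 minutes leg 3 → 5:04 PM UTC.
Add 1 hour 30 minutes layover in Yangon → 6:34 PM UTC.
Add 5 hours 45 minutes leg 4 → 12:19 AM UTC (Sep 21).
Tehran is UTC+3:30, so local arrival = 12:19 AM + 3:30 = 3:49 AM on Sep 21.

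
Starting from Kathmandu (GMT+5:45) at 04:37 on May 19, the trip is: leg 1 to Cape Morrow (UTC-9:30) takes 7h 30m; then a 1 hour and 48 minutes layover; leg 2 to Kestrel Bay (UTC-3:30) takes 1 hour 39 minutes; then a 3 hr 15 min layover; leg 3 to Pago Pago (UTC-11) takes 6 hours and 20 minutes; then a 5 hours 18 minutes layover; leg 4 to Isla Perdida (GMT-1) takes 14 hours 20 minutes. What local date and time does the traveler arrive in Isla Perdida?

14:02 on May 20

Convert departure to UTC: 04:37 − 5:45 = 22:52 UTC on May 18.
Add 7 hours and 30 minutes leg 1 → 06:22 UTC (May 19).
Add 1 hour and 48 minutes layover in Cape Morrow → 08:10 UTC.
Add 1 hour 39 minutes leg 2 → 09:49 UTC.
Add 3 hours and 15 minutes layover in Kestrel Bay → 13:04 UTC.
Add 6 hours and 20 minutes leg 3 → 19:24 UTC.
Add 5 hours 18 minutes layover in Pago Pago → 00:42 UTC (May 20).
Add 14 hours 20 minutes leg 4 → 15:02 UTC.
Isla Perdida is UTC−1:00, so local arrival = 15:02 − 1:00 = 14:02 on May 20.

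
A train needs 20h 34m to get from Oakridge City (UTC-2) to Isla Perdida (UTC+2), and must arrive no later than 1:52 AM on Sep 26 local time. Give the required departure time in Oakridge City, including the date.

1:18 AM on Sep 25

Target arrival in UTC: 1:52 AM − 2:00 = 11:52 PM on Sep 25.
Subtract 20 hours and 34 minutes → departure 3:18 AM UTC on Sep 25.
Oakridge City is UTC−2:00: 3:18 AM − 2:00 = 1:18 AM on Sep 25.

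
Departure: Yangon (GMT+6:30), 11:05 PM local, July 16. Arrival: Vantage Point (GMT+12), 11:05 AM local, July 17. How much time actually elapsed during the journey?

6 hours 30 minutes

Departure in UTC: 11:05 PM − 6:30 = 4:35 PM on Jul 16.
Arrival in UTC: 11:05 AM − 12:00 = 11:05 PM on Jul 16.
Elapsed = 11:05 PM − 4:35 PM = 6 hours 30 minutes.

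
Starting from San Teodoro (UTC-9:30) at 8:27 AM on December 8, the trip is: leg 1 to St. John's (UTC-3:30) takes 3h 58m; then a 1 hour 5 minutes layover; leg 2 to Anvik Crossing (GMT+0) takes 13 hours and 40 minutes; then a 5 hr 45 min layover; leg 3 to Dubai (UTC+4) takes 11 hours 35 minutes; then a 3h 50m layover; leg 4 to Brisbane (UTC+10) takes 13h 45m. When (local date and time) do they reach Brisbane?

Convert departure to UTC: 8:27 AM + 9:30 = 5:57 PM UTC on Dec 8.
Add 3 hours and 58 minutes leg 1 → 9:55 PM UTC.
Add 1 hour 5 minutes layover in St. John's → 11:00 PM UTC.
Add 13 hours 40 minutes leg 2 → 12:40 PM UTC (Dec 9).
Add 5 hours 45 minutes layover in Anvik Crossing → 6:25 PM UTC.
Add 11 hours and 35 minutes leg 3 → 6:00 AM UTC (Dec 10).
Add 3 hours 50 minutes layover in Dubai → 9:50 AM UTC.
Add 13 hours 45 minutes leg 4 → 11:35 PM UTC.
Brisbane is UTC+10:00, so local arrival = 11:35 PM + 10:00 = 9:35 AM on Dec 11.

9:35 AM on December 11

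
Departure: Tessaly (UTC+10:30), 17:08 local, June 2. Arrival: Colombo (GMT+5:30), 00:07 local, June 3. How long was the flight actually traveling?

11 hours 59 minutes

Colombo is 5:00 behind Tessaly.
Clock-face elapsed time (ignoring zones) is 6 hours 59 minutes.
Actual elapsed = 6 hours 59 minutes + 5:00 = 11 hours 59 minutes.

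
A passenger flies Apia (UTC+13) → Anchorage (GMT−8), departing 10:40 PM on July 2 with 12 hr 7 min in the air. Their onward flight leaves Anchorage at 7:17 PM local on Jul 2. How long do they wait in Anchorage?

5 hours 30 minutes

Convert departure to UTC: 10:40 PM − 13:00 = 9:40 AM UTC on Jul 2.
Add 12 hours and 7 minutes flight time → 9:47 PM UTC.
Anchorage is UTC−8:00, so local arrival = 9:47 PM − 8:00 = 1:47 PM on Jul 2.
Layover = 7:17 PM − 1:47 PM = 5 hours 30 minutes.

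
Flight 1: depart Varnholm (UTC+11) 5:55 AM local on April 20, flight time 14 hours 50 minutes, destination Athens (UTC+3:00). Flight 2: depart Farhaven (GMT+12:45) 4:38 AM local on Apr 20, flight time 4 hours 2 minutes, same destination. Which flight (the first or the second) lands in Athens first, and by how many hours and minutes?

Flight 1 in UTC: 5:55 AM − 11:00 = 6:55 PM on Apr 19.
+14 hours 50 minutes → arrive 9:45 AM UTC on Apr 20.
Flight 2 in UTC: 4:38 AM − 12:45 = 3:53 PM on Apr 19.
+4 hours 2 minutes → arrive 7:55 PM UTC on Apr 19.
Flight 2 lands earlier by 13 hours 50 minutes.

the second, by 13 hours 50 minutes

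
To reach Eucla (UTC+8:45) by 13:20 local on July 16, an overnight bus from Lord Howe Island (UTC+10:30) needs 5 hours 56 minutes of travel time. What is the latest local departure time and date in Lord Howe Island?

09:09 on July 16

Target arrival in UTC: 13:20 − 8:45 = 04:35 on Jul 16.
Subtract 5 hours 56 minutes → departure 22:39 UTC on Jul 15.
Lord Howe Island is UTC+10:30: 22:39 + 10:30 = 09:09 on Jul 16.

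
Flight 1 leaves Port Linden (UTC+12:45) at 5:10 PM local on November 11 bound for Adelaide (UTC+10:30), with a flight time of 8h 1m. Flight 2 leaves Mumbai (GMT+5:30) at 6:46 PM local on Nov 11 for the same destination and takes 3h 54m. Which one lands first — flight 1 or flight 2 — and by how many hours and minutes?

the first, by 4 hours 44 minutes

Flight 1 in UTC: 5:10 PM − 12:45 = 4:25 AM on Nov 11.
+8 hours 1 minute → arrive 12:26 PM UTC on Nov 11.
Flight 2 in UTC: 6:46 PM − 5:30 = 1:16 PM on Nov 11.
+3 hours 54 minutes → arrive 5:10 PM UTC on Nov 11.
Flight 1 lands earlier by 4 hours 44 minutes.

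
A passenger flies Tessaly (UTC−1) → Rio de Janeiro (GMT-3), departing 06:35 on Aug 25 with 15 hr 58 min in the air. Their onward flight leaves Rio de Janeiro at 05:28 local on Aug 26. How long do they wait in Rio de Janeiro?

8 hours 55 minutes

Convert departure to UTC: 06:35 + 1:00 = 07:35 UTC on Aug 25.
Add 15 hours and 58 minutes flight time → 23:33 UTC.
Rio de Janeiro is UTC−3:00, so local arrival = 23:33 − 3:00 = 20:33 on Aug 25.
Layover = 05:28 − 20:33 (+1 day) = 8 hours 55 minutes.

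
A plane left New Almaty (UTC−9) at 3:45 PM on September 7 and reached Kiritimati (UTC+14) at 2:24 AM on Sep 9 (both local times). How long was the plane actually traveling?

Departure in UTC: 3:45 PM + 9:00 = 12:45 AM on Sep 8.
Arrival in UTC: 2:24 AM − 14:00 = 12:24 PM on Sep 8.
Elapsed = 12:24 PM − 12:45 AM = 11 hours 39 minutes.

11 hours 39 minutes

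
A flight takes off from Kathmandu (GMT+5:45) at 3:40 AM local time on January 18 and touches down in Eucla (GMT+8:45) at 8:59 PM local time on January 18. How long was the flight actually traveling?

14 hours 19 minutes

Departure in UTC: 3:40 AM − 5:45 = 9:55 PM on Jan 17.
Arrival in UTC: 8:59 PM − 8:45 = 12:14 PM on Jan 18.
Elapsed = 12:14 PM − 9:55 PM (+1 day) = 14 hours 19 minutes.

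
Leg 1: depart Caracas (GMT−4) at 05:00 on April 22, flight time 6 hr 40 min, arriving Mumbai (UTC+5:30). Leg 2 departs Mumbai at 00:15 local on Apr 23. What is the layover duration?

3 hours 5 minutes

Convert departure to UTC: 05:00 + 4:00 = 09:00 UTC on Apr 22.
Add 6 hours and 40 minutes flight time → 15:40 UTC.
Mumbai is UTC+5:30, so local arrival = 15:40 + 5:30 = 21:10 on Apr 22.
Layover = 00:15 − 21:10 (+1 day) = 3 hours 5 minutes.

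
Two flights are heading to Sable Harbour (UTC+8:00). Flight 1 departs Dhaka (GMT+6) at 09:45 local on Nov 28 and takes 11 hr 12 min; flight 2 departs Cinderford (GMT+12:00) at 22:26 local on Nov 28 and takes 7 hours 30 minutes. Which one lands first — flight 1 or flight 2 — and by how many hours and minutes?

the first, by 2 hours 59 minutes

Flight 1 in UTC: 09:45 − 6:00 = 03:45 on Nov 28.
+11 hours and 12 minutes → arrive 14:57 UTC on Nov 28.
Flight 2 in UTC: 22:26 − 12:00 = 10:26 on Nov 28.
+7 hours 30 minutes → arrive 17:56 UTC on Nov 28.
Flight 1 lands earlier by 2 hours 59 minutes.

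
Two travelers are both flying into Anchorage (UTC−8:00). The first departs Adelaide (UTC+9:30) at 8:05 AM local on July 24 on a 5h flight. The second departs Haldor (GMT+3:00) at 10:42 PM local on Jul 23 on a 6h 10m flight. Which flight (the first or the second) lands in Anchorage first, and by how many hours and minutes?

Flight 1 in UTC: 8:05 AM − 9:30 = 10:35 PM on Jul 23.
+5 hours → arrive 3:35 AM UTC on Jul 24.
Flight 2 in UTC: 10:42 PM − 3:00 = 7:42 PM on Jul 23.
+6 hours and 10 minutes → arrive 1:52 AM UTC on Jul 24.
Flight 2 lands earlier by 1 hour 43 minutes.

the second, by 1 hour 43 minutes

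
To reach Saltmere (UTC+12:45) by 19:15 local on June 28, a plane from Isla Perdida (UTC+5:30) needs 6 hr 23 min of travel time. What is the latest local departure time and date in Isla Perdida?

05:37 on June 28

Target arrival in UTC: 19:15 − 12:45 = 06:30 on Jun 28.
Subtract 6 hours and 23 minutes → departure 00:07 UTC on Jun 28.
Isla Perdida is UTC+5:30: 00:07 + 5:30 = 05:37 on Jun 28.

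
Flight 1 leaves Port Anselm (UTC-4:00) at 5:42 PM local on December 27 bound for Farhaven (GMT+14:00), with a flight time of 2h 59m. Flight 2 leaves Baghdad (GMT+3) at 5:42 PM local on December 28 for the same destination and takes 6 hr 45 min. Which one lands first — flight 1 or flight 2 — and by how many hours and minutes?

Flight 1 in UTC: 5:42 PM + 4:00 = 9:42 PM on Dec 27.
+2 hours 59 minutes → arrive 12:41 AM UTC on Dec 28.
Flight 2 in UTC: 5:42 PM − 3:00 = 2:42 PM on Dec 28.
+6 hours and 45 minutes → arrive 9:27 PM UTC on Dec 28.
Flight 1 lands earlier by 20 hours 46 minutes.

the first, by 20 hours 46 minutes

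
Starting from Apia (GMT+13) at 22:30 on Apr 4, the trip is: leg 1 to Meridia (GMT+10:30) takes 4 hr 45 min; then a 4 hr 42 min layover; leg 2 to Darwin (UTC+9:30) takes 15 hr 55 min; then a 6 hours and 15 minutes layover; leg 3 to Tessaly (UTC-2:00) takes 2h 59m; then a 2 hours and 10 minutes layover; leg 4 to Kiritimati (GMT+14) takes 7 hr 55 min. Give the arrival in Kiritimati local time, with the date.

20:11 on April 6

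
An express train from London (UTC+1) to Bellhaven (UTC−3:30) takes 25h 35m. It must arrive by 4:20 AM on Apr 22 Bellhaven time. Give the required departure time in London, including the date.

Target arrival in UTC: 4:20 AM + 3:30 = 7:50 AM on Apr 22.
Subtract 25 hours 35 minutes → departure 6:15 AM UTC on Apr 21.
London is UTC+1:00: 6:15 AM + 1:00 = 7:15 AM on Apr 21.

7:15 AM on Apr 21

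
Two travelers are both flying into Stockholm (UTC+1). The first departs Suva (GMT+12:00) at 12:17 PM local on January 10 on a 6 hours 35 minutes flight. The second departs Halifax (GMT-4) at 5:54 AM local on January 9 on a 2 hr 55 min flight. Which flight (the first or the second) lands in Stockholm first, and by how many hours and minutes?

the second, by 18 hours 3 minutes

Flight 1 in UTC: 12:17 PM − 12:00 = 12:17 AM on Jan 10.
+6 hours 35 minutes → arrive 6:52 AM UTC on Jan 10.
Flight 2 in UTC: 5:54 AM + 4:00 = 9:54 AM on Jan 9.
+2 hours and 55 minutes → arrive 12:49 PM UTC on Jan 9.
Flight 2 lands earlier by 18 hours 3 minutes.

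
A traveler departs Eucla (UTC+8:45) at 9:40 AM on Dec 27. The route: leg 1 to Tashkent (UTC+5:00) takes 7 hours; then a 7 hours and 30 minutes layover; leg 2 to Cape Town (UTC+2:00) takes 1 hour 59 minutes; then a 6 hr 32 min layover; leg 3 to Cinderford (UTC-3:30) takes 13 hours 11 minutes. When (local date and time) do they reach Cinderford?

9:37 AM on December 28

Convert departure to UTC: 9:40 AM − 8:45 = 12:55 AM UTC on Dec 27.
Add 7 hours leg 1 → 7:55 AM UTC.
Add 7 hours 30 minutes layover in Tashkent → 3:25 PM UTC.
Add 1 hour and 59 minutes leg 2 → 5:24 PM UTC.
Add 6 hours 32 minutes layover in Cape Town → 11:56 PM UTC.
Add 13 hours 11 minutes leg 3 → 1:07 PM UTC (Dec 28).
Cinderford is UTC−3:30, so local arrival = 1:07 PM − 3:30 = 9:37 AM on Dec 28.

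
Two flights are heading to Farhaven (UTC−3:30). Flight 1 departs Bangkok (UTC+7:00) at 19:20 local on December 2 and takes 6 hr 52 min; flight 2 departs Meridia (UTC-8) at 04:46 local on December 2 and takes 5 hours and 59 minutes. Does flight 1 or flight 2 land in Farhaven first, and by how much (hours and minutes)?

the second, by 27 minutes

Flight 1 in UTC: 19:20 − 7:00 = 12:20 on Dec 2.
+6 hours 52 minutes → arrive 19:12 UTC on Dec 2.
Flight 2 in UTC: 04:46 + 8:00 = 12:46 on Dec 2.
+5 hours and 59 minutes → arrive 18:45 UTC on Dec 2.
Flight 2 lands earlier by 27 minutes.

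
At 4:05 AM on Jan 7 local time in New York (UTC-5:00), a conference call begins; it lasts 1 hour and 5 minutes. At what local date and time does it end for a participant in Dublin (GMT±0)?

Dublin is 5:00 ahead of New York.
After 1 hour and 5 minutes it is 5:10 AM in New York.
Shift by the zone difference: 5:10 AM + 5:00 = 10:10 AM on Jan 7 in Dublin.

10:10 AM on January 7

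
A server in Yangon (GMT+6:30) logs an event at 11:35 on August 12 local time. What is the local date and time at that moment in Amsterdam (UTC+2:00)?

Amsterdam is 4:30 behind Yangon.
Shift by the zone difference: 11:35 − 4:30 = 07:05 on Aug 12 in Amsterdam.

07:05 on August 12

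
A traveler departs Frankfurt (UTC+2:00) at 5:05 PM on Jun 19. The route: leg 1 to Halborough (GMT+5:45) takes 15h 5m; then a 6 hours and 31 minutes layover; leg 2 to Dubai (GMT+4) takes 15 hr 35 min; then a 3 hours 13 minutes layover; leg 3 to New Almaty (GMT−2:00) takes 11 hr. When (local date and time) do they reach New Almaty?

4:29 PM on June 21

Convert departure to UTC: 5:05 PM − 2:00 = 3:05 PM UTC on Jun 19.
Add 15 hours and 5 minutes leg 1 → 6:10 AM UTC (Jun 20).
Add 6 hours 31 minutes layover in Halborough → 12:41 PM UTC.
Add 15 hours 35 minutes leg 2 → 4:16 AM UTC (Jun 21).
Add 3 hours 13 minutes layover in Dubai → 7:29 AM UTC.
Add 11 hours leg 3 → 6:29 PM UTC.
New Almaty is UTC−2:00, so local arrival = 6:29 PM − 2:00 = 4:29 PM on Jun 21.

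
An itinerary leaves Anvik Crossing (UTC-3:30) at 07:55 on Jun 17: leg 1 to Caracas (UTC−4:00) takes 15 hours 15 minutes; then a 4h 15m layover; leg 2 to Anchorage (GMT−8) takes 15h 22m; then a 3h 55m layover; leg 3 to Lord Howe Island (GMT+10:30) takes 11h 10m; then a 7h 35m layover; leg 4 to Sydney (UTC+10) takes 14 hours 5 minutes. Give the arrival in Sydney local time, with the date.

21:02 on June 20

Convert departure to UTC: 07:55 + 3:30 = 11:25 UTC on Jun 17.
Add 15 hours and 15 minutes leg 1 → 02:40 UTC (Jun 18).
Add 4 hours 15 minutes layover in Caracas → 06:55 UTC.
Add 15 hours and 22 minutes leg 2 → 22:17 UTC.
Add 3 hours 55 minutes layover in Anchorage → 02:12 UTC (Jun 19).
Add 11 hours and 10 minutes leg 3 → 13:22 UTC.
Add 7 hours 35 minutes layover in Lord Howe Island → 20:57 UTC.
Add 14 hours 5 minutes leg 4 → 11:02 UTC (Jun 20).
Sydney is UTC+10:00, so local arrival = 11:02 + 10:00 = 21:02 on Jun 20.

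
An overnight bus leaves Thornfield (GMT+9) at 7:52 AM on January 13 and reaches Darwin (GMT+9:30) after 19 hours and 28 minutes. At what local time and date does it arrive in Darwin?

Convert departure to UTC: 7:52 AM − 9:00 = 10:52 PM UTC on Jan 12.
Add 19 hours 28 minutes travel time → 6:20 PM UTC (Jan 13).
Darwin is UTC+9:30, so local arrival = 6:20 PM + 9:30 = 3:50 AM on Jan 14.

3:50 AM on January 14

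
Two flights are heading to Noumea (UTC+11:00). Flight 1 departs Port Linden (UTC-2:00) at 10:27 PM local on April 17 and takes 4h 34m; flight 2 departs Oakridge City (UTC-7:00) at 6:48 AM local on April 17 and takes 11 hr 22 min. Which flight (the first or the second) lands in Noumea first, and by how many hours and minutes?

Flight 1 in UTC: 10:27 PM + 2:00 = 12:27 AM on Apr 18.
+4 hours 34 minutes → arrive 5:01 AM UTC on Apr 18.
Flight 2 in UTC: 6:48 AM + 7:00 = 1:48 PM on Apr 17.
+11 hours and 22 minutes → arrive 1:10 AM UTC on Apr 18.
Flight 2 lands earlier by 3 hours 51 minutes.

the second, by 3 hours 51 minutes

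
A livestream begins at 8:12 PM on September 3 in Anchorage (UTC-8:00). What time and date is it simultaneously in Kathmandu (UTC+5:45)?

9:57 AM on September 4

Kathmandu is 13:45 ahead of Anchorage.
Shift by the zone difference: 8:12 PM + 13:45 = 9:57 AM on Sep 4 in Kathmandu.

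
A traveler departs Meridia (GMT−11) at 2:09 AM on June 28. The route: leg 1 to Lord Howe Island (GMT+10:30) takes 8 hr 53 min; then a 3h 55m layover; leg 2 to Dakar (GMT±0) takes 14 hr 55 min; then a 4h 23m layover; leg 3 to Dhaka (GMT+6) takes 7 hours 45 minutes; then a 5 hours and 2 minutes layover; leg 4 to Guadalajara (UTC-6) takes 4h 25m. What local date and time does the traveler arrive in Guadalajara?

8:27 AM on Jun 30

Convert departure to UTC: 2:09 AM + 11:00 = 1:09 PM UTC on Jun 28.
Add 8 hours and 53 minutes leg 1 → 10:02 PM UTC.
Add 3 hours and 55 minutes layover in Lord Howe Island → 1:57 AM UTC (Jun 29).
Add 14 hours 55 minutes leg 2 → 4:52 PM UTC.
Add 4 hours 23 minutes layover in Dakar → 9:15 PM UTC.
Add 7 hours and 45 minutes leg 3 → 5:00 AM UTC (Jun 30).
Add 5 hours 2 minutes layover in Dhaka → 10:02 AM UTC.
Add 4 hours and 25 minutes leg 4 → 2:27 PM UTC.
Guadalajara is UTC−6:00, so local arrival = 2:27 PM − 6:00 = 8:27 AM on Jun 30.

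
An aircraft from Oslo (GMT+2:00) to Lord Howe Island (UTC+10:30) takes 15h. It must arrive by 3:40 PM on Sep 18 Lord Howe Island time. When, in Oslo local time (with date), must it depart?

4:10 PM on September 17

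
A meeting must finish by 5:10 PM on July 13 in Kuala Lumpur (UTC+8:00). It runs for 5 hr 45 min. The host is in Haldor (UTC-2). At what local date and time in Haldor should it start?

Target end time in UTC: 5:10 PM − 8:00 = 9:10 AM on Jul 13.
Subtract 5 hours 45 minutes → start 3:25 AM UTC on Jul 13.
Haldor is UTC−2:00: 3:25 AM − 2:00 = 1:25 AM on Jul 13.

1:25 AM on Jul 13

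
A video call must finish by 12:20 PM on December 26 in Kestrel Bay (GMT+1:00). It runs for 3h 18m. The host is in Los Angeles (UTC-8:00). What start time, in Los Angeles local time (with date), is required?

12:02 AM on December 26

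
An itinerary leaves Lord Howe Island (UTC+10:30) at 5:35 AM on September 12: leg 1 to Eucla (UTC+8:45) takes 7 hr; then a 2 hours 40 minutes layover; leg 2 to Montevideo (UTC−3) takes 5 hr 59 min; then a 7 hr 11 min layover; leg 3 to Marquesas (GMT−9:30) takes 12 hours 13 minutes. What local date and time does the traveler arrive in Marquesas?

8:38 PM on September 12

Convert departure to UTC: 5:35 AM − 10:30 = 7:05 PM UTC on Sep 11.
Add 7 hours leg 1 → 2:05 AM UTC (Sep 12).
Add 2 hours 40 minutes layover in Eucla → 4:45 AM UTC.
Add 5 hours 59 minutes leg 2 → 10:44 AM UTC.
Add 7 hours and 11 minutes layover in Montevideo → 5:55 PM UTC.
Add 12 hours 13 minutes leg 3 → 6:08 AM UTC (Sep 13).
Marquesas is UTC−9:30, so local arrival = 6:08 AM − 9:30 = 8:38 PM on Sep 12.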